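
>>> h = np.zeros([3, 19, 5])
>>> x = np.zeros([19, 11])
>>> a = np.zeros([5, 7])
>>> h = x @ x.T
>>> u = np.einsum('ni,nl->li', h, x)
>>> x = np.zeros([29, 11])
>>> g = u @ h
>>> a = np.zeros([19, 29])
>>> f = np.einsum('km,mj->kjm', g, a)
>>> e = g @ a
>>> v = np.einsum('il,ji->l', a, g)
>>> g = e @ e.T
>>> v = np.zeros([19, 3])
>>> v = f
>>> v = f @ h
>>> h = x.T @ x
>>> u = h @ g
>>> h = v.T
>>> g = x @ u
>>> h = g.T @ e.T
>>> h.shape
(11, 11)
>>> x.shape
(29, 11)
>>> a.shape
(19, 29)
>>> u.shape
(11, 11)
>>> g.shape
(29, 11)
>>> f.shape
(11, 29, 19)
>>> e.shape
(11, 29)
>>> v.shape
(11, 29, 19)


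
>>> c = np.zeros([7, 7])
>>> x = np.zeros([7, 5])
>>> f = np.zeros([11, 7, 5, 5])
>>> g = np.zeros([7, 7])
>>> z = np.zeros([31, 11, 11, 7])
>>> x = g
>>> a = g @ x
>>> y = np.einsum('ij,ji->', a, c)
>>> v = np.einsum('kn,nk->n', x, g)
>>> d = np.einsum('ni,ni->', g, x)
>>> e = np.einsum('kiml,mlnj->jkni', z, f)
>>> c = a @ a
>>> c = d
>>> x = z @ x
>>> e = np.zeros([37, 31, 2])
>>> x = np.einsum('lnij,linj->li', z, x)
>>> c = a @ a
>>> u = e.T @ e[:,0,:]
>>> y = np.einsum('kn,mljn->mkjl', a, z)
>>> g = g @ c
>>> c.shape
(7, 7)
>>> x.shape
(31, 11)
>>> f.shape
(11, 7, 5, 5)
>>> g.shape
(7, 7)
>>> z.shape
(31, 11, 11, 7)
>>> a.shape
(7, 7)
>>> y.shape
(31, 7, 11, 11)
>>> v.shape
(7,)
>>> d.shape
()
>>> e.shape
(37, 31, 2)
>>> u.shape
(2, 31, 2)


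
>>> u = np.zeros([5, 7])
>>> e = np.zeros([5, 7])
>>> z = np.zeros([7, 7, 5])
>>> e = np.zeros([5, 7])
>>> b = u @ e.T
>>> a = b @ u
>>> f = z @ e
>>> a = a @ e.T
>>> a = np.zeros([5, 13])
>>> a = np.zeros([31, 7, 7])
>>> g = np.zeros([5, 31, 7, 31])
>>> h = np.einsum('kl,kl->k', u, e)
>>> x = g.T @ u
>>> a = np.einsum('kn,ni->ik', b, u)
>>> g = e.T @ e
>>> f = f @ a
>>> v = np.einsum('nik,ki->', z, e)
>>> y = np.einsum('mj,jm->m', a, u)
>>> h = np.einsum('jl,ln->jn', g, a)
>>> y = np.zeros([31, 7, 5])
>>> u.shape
(5, 7)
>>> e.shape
(5, 7)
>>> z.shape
(7, 7, 5)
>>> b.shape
(5, 5)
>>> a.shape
(7, 5)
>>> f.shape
(7, 7, 5)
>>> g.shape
(7, 7)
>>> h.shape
(7, 5)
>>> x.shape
(31, 7, 31, 7)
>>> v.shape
()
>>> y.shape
(31, 7, 5)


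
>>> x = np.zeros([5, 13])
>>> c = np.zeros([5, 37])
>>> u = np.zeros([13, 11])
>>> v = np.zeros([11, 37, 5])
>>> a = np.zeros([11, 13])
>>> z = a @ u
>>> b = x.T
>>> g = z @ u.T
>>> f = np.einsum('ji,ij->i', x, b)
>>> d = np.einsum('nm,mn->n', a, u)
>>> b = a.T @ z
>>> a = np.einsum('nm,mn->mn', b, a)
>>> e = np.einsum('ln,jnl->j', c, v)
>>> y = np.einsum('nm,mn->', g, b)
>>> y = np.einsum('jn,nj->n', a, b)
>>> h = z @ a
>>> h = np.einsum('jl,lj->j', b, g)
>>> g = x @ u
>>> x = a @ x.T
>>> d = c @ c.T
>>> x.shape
(11, 5)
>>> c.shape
(5, 37)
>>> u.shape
(13, 11)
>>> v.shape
(11, 37, 5)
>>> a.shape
(11, 13)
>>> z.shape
(11, 11)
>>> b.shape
(13, 11)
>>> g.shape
(5, 11)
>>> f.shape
(13,)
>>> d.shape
(5, 5)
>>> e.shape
(11,)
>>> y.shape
(13,)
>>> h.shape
(13,)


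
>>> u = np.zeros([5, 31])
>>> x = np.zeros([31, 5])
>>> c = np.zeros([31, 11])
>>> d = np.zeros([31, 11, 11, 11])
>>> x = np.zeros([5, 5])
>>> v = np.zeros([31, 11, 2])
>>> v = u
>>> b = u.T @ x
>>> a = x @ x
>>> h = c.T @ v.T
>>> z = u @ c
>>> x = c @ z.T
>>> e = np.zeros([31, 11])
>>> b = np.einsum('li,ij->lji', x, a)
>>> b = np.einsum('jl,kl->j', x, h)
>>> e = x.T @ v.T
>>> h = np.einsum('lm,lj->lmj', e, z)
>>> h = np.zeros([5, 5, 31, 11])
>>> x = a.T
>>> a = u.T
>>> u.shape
(5, 31)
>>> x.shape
(5, 5)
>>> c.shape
(31, 11)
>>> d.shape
(31, 11, 11, 11)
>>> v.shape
(5, 31)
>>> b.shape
(31,)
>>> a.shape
(31, 5)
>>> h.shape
(5, 5, 31, 11)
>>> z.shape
(5, 11)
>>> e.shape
(5, 5)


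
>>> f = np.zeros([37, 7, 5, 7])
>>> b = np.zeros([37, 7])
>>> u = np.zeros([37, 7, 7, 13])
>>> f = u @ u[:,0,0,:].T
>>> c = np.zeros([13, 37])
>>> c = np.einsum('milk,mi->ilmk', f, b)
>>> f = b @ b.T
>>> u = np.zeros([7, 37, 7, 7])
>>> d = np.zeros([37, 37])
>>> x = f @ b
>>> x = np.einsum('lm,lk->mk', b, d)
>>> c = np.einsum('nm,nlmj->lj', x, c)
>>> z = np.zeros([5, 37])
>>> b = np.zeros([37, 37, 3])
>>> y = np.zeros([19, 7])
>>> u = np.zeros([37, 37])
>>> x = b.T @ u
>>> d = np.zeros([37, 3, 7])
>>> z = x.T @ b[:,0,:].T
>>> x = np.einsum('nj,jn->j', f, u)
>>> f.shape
(37, 37)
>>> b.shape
(37, 37, 3)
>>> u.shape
(37, 37)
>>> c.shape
(7, 37)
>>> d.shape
(37, 3, 7)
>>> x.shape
(37,)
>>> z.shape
(37, 37, 37)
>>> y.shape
(19, 7)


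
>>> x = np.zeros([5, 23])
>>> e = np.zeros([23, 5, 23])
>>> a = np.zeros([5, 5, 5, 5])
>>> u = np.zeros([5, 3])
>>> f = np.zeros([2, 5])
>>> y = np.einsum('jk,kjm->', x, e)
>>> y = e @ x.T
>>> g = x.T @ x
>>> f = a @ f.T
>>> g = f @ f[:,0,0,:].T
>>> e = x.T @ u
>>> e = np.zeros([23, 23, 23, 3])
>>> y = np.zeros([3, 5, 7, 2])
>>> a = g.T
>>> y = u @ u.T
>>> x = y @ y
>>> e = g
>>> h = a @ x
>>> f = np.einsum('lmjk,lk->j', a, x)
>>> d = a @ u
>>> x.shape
(5, 5)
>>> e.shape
(5, 5, 5, 5)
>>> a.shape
(5, 5, 5, 5)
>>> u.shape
(5, 3)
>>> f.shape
(5,)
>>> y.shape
(5, 5)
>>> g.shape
(5, 5, 5, 5)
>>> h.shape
(5, 5, 5, 5)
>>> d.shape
(5, 5, 5, 3)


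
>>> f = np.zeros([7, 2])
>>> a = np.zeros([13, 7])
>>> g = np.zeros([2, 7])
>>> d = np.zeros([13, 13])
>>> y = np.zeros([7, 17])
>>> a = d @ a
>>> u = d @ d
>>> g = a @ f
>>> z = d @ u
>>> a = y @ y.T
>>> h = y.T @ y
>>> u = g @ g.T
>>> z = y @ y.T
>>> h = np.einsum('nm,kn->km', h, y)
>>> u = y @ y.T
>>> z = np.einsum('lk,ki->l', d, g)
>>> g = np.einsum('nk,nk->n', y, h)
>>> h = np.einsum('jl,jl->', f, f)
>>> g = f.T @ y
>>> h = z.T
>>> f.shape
(7, 2)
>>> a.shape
(7, 7)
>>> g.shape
(2, 17)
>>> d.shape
(13, 13)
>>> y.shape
(7, 17)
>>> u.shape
(7, 7)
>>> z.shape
(13,)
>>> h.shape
(13,)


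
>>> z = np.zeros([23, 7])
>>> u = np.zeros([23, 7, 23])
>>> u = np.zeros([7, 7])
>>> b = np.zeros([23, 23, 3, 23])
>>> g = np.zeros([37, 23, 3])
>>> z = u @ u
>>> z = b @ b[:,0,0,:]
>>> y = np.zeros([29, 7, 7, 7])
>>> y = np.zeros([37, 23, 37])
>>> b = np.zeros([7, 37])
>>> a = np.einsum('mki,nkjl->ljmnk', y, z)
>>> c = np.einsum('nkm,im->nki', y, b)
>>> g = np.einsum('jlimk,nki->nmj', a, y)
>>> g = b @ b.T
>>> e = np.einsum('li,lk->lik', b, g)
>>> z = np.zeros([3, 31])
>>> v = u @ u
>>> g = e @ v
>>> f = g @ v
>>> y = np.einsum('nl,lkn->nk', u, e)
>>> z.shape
(3, 31)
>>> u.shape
(7, 7)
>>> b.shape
(7, 37)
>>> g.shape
(7, 37, 7)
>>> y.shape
(7, 37)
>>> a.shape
(23, 3, 37, 23, 23)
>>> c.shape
(37, 23, 7)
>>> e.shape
(7, 37, 7)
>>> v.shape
(7, 7)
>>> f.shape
(7, 37, 7)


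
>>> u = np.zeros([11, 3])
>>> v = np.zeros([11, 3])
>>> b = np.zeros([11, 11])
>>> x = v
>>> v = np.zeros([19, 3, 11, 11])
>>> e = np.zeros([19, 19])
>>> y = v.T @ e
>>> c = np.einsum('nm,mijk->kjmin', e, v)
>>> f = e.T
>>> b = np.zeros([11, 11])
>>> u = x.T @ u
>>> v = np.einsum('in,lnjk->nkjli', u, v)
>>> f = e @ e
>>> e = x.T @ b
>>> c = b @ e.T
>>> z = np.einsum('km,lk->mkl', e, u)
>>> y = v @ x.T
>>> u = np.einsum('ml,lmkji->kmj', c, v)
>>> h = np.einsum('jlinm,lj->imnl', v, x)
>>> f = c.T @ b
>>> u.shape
(11, 11, 19)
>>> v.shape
(3, 11, 11, 19, 3)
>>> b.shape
(11, 11)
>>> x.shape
(11, 3)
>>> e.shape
(3, 11)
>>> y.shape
(3, 11, 11, 19, 11)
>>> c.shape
(11, 3)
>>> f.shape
(3, 11)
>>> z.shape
(11, 3, 3)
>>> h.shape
(11, 3, 19, 11)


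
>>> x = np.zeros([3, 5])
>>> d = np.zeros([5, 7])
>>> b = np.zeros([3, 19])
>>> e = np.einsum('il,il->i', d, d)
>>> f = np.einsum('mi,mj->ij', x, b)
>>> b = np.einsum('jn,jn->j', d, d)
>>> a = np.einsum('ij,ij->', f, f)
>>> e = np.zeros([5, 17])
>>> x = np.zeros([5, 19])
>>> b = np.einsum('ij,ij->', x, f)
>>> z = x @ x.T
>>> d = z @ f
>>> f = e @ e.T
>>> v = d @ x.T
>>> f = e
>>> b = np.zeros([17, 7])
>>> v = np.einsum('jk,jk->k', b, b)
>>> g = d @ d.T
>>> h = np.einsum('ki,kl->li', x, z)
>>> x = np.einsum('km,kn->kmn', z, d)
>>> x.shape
(5, 5, 19)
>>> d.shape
(5, 19)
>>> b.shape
(17, 7)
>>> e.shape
(5, 17)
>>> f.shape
(5, 17)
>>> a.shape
()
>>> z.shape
(5, 5)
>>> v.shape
(7,)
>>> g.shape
(5, 5)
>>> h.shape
(5, 19)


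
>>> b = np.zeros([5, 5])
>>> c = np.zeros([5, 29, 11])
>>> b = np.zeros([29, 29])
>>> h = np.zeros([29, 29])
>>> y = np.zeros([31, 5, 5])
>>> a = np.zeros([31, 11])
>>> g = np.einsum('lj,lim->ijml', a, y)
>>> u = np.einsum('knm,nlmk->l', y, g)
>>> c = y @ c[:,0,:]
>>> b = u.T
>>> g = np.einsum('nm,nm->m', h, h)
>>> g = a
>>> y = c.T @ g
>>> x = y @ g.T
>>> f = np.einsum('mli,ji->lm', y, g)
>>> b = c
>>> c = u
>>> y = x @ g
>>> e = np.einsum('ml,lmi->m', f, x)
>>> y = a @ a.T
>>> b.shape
(31, 5, 11)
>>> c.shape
(11,)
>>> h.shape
(29, 29)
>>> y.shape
(31, 31)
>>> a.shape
(31, 11)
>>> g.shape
(31, 11)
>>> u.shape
(11,)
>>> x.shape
(11, 5, 31)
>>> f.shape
(5, 11)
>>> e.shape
(5,)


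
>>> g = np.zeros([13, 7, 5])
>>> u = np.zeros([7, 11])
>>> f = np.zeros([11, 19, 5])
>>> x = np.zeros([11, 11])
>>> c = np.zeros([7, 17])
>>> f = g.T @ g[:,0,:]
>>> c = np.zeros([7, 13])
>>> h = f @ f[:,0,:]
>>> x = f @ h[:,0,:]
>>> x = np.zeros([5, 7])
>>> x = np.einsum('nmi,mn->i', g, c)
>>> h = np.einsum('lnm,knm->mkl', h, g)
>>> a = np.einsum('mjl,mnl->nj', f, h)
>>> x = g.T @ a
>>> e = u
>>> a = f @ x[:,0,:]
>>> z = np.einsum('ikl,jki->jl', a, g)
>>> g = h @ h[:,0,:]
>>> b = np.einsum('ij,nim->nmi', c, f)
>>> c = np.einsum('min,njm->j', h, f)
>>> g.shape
(5, 13, 5)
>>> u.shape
(7, 11)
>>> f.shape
(5, 7, 5)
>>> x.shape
(5, 7, 7)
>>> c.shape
(7,)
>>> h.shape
(5, 13, 5)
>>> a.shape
(5, 7, 7)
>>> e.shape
(7, 11)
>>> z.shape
(13, 7)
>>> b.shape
(5, 5, 7)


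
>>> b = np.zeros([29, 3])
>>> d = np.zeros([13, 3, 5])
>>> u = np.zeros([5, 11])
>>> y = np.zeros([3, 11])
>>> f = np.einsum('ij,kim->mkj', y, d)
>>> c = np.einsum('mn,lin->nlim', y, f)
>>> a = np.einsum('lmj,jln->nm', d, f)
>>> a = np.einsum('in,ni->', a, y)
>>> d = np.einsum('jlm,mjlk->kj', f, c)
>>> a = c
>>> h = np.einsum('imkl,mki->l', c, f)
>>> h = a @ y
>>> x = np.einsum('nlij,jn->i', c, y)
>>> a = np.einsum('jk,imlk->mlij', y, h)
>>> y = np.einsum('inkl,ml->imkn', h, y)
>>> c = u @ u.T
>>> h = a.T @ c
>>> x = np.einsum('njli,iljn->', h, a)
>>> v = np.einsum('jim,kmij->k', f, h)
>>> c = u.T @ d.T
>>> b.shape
(29, 3)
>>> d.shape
(3, 5)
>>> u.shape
(5, 11)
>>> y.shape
(11, 3, 13, 5)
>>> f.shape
(5, 13, 11)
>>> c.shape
(11, 3)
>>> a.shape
(5, 13, 11, 3)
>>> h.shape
(3, 11, 13, 5)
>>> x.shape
()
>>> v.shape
(3,)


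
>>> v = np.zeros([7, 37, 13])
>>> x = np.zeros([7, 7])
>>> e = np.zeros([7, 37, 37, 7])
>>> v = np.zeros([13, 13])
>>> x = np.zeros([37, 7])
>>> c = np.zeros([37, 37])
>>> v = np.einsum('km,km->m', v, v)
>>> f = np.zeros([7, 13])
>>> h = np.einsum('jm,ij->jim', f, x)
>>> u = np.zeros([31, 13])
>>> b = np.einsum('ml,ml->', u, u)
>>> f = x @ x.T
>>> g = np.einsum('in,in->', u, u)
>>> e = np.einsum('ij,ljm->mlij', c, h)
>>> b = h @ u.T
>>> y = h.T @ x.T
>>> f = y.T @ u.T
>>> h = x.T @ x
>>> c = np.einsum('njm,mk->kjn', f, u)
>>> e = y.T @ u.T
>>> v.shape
(13,)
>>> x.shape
(37, 7)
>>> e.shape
(37, 37, 31)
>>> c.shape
(13, 37, 37)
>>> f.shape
(37, 37, 31)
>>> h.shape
(7, 7)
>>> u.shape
(31, 13)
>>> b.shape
(7, 37, 31)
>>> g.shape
()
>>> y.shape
(13, 37, 37)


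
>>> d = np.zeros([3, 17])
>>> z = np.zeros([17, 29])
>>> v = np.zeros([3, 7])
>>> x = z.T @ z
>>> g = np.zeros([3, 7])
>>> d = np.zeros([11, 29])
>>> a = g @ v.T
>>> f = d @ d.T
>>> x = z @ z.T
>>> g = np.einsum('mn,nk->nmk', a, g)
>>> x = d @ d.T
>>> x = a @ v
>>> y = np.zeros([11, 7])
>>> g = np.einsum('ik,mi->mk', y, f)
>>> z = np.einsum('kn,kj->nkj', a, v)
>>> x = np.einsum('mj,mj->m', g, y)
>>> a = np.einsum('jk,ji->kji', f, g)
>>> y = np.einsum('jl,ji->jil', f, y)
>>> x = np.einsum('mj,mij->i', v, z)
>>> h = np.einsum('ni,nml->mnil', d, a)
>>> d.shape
(11, 29)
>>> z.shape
(3, 3, 7)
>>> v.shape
(3, 7)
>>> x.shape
(3,)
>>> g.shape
(11, 7)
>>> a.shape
(11, 11, 7)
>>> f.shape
(11, 11)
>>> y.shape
(11, 7, 11)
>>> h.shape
(11, 11, 29, 7)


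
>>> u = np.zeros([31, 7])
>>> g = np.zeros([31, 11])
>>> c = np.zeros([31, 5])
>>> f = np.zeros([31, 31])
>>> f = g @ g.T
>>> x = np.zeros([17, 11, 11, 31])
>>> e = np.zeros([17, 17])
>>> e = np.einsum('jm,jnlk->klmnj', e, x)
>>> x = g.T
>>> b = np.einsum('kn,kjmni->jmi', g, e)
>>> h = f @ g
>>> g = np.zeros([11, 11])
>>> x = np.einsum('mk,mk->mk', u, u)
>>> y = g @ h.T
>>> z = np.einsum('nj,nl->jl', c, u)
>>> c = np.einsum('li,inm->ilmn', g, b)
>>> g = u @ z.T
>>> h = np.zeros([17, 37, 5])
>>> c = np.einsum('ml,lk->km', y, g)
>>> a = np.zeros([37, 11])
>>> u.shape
(31, 7)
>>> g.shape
(31, 5)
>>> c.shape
(5, 11)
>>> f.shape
(31, 31)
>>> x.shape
(31, 7)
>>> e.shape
(31, 11, 17, 11, 17)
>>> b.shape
(11, 17, 17)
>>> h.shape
(17, 37, 5)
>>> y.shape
(11, 31)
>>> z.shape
(5, 7)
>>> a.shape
(37, 11)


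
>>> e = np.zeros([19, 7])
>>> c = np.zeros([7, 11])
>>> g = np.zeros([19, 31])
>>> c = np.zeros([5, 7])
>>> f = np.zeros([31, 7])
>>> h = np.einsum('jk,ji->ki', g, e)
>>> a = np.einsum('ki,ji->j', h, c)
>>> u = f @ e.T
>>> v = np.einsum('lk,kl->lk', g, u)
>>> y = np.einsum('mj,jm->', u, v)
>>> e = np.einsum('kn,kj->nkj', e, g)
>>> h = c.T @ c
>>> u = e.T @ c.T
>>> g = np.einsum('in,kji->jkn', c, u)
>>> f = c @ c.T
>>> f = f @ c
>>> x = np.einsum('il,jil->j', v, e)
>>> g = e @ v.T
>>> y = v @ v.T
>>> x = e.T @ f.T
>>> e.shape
(7, 19, 31)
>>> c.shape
(5, 7)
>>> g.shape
(7, 19, 19)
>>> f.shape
(5, 7)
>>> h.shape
(7, 7)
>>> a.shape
(5,)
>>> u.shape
(31, 19, 5)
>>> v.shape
(19, 31)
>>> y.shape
(19, 19)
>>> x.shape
(31, 19, 5)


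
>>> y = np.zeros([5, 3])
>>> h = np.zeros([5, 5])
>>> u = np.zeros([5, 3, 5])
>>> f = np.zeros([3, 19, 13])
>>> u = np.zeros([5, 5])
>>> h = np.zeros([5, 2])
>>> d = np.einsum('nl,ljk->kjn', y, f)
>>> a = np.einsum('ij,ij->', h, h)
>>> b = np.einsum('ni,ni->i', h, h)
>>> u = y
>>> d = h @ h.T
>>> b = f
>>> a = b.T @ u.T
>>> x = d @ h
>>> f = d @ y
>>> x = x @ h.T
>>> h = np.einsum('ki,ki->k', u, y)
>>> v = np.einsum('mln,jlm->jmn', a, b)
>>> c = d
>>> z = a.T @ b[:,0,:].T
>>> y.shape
(5, 3)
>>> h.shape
(5,)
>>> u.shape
(5, 3)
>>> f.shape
(5, 3)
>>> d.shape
(5, 5)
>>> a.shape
(13, 19, 5)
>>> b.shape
(3, 19, 13)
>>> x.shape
(5, 5)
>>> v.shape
(3, 13, 5)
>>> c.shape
(5, 5)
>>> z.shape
(5, 19, 3)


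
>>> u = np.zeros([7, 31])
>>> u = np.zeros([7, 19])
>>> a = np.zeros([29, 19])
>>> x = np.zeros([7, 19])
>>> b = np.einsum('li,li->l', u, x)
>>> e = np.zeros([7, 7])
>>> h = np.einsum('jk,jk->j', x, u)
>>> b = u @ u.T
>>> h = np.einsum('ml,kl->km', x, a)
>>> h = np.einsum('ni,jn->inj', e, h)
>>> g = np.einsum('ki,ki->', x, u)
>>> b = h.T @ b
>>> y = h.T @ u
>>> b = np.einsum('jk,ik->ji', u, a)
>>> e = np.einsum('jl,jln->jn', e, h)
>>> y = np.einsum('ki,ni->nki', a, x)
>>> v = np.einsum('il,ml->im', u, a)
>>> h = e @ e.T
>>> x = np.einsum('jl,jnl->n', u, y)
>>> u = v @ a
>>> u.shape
(7, 19)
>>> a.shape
(29, 19)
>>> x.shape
(29,)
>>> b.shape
(7, 29)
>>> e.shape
(7, 29)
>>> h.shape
(7, 7)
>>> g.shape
()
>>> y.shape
(7, 29, 19)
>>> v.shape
(7, 29)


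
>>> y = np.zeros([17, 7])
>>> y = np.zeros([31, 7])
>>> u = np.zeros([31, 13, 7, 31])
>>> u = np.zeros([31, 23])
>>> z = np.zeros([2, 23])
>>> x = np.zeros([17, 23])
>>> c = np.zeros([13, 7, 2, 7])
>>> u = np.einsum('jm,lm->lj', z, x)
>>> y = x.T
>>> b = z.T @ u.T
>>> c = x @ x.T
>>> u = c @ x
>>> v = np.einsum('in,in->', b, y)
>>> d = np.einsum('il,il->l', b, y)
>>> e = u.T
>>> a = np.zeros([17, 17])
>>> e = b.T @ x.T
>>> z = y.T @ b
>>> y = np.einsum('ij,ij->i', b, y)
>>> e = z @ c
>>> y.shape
(23,)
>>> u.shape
(17, 23)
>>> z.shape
(17, 17)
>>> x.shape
(17, 23)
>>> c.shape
(17, 17)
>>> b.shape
(23, 17)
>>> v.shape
()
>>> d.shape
(17,)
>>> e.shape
(17, 17)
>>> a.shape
(17, 17)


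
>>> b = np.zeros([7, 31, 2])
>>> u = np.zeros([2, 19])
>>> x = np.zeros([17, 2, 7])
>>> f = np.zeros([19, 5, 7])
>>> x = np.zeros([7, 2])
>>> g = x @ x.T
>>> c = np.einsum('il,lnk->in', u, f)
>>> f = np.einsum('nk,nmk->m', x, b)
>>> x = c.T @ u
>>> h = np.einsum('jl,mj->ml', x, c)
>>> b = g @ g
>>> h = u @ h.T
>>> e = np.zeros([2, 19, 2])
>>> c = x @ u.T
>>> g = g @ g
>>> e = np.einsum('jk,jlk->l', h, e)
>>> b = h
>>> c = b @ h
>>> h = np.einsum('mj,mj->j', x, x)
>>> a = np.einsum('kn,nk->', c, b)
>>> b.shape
(2, 2)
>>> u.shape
(2, 19)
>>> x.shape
(5, 19)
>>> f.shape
(31,)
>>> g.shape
(7, 7)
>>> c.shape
(2, 2)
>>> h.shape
(19,)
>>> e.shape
(19,)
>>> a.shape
()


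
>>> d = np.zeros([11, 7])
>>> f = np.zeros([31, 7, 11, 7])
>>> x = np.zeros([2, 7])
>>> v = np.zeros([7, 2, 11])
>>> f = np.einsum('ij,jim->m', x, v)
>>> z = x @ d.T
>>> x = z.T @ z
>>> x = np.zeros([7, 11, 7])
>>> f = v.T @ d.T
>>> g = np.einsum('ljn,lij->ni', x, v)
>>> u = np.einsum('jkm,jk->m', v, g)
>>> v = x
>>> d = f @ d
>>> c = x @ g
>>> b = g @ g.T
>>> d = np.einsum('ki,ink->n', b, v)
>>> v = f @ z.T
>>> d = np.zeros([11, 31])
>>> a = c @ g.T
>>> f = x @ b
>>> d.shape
(11, 31)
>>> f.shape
(7, 11, 7)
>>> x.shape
(7, 11, 7)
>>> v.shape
(11, 2, 2)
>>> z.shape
(2, 11)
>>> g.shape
(7, 2)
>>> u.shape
(11,)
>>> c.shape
(7, 11, 2)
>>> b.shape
(7, 7)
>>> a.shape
(7, 11, 7)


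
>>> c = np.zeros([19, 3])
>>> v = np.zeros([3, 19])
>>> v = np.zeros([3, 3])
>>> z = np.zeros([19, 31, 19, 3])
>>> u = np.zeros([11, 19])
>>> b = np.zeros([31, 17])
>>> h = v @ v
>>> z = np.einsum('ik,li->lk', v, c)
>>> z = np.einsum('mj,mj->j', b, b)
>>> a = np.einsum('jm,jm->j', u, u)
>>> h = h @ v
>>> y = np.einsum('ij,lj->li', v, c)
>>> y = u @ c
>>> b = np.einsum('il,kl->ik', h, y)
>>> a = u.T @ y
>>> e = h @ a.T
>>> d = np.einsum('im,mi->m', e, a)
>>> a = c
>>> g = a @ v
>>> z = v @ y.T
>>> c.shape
(19, 3)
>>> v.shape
(3, 3)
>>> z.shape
(3, 11)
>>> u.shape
(11, 19)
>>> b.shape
(3, 11)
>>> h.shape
(3, 3)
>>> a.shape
(19, 3)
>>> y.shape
(11, 3)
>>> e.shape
(3, 19)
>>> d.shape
(19,)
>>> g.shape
(19, 3)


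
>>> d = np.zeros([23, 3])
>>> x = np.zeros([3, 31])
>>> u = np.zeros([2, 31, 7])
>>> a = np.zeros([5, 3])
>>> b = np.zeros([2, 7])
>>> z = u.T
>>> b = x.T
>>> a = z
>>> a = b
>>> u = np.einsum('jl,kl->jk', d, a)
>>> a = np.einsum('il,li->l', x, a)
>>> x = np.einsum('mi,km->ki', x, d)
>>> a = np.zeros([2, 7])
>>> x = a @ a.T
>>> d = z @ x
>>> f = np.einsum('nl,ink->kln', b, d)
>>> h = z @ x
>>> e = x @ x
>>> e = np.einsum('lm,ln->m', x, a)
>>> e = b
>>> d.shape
(7, 31, 2)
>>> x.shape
(2, 2)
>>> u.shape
(23, 31)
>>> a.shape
(2, 7)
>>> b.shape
(31, 3)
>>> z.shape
(7, 31, 2)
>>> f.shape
(2, 3, 31)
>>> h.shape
(7, 31, 2)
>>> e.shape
(31, 3)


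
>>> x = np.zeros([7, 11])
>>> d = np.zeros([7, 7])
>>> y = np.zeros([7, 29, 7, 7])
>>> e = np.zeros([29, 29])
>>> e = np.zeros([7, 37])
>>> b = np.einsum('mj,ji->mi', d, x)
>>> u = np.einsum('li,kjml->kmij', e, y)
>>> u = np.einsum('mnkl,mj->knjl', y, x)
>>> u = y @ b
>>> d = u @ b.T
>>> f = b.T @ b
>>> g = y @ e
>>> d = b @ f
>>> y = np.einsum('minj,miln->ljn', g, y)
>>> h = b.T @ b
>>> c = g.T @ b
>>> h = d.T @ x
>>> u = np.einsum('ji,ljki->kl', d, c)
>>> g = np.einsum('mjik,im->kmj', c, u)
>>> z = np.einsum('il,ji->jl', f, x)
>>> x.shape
(7, 11)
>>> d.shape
(7, 11)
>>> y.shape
(7, 37, 7)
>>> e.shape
(7, 37)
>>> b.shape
(7, 11)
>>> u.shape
(29, 37)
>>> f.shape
(11, 11)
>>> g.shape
(11, 37, 7)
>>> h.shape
(11, 11)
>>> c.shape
(37, 7, 29, 11)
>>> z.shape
(7, 11)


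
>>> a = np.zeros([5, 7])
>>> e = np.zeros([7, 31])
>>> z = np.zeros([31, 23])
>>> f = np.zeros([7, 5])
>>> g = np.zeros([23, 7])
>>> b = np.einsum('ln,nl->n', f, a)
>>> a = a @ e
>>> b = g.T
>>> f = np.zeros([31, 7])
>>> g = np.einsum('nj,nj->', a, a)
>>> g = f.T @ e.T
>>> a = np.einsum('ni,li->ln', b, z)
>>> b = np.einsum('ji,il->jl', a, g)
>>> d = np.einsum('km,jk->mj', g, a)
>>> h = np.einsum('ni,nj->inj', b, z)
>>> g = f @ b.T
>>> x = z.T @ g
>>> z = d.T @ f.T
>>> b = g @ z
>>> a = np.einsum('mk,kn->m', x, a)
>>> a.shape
(23,)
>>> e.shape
(7, 31)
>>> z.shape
(31, 31)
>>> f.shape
(31, 7)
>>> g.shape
(31, 31)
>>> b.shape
(31, 31)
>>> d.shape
(7, 31)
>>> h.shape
(7, 31, 23)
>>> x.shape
(23, 31)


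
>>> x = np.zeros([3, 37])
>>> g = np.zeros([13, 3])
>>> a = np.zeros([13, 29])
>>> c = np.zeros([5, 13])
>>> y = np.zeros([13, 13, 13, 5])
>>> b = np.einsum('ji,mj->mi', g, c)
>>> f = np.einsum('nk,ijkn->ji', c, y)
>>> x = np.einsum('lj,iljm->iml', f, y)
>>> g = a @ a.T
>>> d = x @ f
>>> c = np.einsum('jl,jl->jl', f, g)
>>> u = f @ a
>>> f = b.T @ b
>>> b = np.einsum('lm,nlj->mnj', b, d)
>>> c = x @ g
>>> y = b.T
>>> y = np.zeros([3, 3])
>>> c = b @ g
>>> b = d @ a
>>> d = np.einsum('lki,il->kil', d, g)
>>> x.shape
(13, 5, 13)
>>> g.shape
(13, 13)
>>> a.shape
(13, 29)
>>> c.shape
(3, 13, 13)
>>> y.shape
(3, 3)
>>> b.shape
(13, 5, 29)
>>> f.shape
(3, 3)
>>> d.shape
(5, 13, 13)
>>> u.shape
(13, 29)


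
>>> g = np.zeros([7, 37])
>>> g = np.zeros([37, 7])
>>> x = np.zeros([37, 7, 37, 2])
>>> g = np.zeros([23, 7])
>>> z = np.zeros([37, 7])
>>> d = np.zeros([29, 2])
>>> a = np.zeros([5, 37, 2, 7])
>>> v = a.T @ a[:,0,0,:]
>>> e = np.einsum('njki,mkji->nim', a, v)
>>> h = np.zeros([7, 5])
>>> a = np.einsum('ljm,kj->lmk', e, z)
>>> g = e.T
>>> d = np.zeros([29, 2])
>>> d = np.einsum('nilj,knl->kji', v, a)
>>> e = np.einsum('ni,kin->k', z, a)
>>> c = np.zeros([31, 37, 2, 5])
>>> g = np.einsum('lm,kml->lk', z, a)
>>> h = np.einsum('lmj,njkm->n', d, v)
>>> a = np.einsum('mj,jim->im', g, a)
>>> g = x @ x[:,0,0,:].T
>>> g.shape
(37, 7, 37, 37)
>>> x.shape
(37, 7, 37, 2)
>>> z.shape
(37, 7)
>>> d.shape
(5, 7, 2)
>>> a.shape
(7, 37)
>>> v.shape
(7, 2, 37, 7)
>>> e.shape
(5,)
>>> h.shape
(7,)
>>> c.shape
(31, 37, 2, 5)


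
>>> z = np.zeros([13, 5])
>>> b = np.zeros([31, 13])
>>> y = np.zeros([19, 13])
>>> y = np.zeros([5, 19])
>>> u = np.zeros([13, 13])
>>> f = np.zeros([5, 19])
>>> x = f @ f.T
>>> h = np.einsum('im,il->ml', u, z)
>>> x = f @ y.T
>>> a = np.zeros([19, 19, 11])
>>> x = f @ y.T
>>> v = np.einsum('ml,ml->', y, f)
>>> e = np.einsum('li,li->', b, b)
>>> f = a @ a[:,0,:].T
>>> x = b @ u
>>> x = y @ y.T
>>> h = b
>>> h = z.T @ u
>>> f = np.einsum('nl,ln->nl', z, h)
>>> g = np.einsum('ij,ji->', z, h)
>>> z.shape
(13, 5)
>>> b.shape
(31, 13)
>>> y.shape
(5, 19)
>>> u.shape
(13, 13)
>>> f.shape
(13, 5)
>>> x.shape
(5, 5)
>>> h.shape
(5, 13)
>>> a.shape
(19, 19, 11)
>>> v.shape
()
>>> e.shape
()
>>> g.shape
()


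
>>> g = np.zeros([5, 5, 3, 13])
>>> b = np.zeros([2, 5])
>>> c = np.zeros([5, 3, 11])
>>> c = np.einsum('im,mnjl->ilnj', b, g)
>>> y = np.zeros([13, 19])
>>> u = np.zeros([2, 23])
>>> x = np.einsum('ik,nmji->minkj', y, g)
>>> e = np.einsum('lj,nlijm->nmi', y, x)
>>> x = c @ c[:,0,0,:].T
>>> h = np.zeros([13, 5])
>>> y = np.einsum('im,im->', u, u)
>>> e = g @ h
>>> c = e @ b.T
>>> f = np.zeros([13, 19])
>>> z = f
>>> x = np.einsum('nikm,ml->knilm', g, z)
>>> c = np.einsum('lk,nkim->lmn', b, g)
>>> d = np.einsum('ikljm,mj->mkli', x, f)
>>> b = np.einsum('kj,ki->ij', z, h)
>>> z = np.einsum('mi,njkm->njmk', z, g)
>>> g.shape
(5, 5, 3, 13)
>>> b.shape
(5, 19)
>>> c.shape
(2, 13, 5)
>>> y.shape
()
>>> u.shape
(2, 23)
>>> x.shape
(3, 5, 5, 19, 13)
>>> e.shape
(5, 5, 3, 5)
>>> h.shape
(13, 5)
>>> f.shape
(13, 19)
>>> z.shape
(5, 5, 13, 3)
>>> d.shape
(13, 5, 5, 3)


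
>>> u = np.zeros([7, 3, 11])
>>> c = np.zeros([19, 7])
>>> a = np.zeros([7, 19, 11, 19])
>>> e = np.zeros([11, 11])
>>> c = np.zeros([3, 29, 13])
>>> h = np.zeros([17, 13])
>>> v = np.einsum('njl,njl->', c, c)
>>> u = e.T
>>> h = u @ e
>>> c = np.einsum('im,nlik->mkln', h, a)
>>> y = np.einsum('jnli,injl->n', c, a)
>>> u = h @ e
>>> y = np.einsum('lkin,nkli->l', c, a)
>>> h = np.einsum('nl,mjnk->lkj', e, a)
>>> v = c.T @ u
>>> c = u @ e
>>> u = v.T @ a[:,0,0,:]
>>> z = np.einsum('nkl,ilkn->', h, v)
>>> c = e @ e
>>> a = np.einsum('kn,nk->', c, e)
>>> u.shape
(11, 19, 19, 19)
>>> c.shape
(11, 11)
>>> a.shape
()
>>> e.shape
(11, 11)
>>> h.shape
(11, 19, 19)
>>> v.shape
(7, 19, 19, 11)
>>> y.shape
(11,)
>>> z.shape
()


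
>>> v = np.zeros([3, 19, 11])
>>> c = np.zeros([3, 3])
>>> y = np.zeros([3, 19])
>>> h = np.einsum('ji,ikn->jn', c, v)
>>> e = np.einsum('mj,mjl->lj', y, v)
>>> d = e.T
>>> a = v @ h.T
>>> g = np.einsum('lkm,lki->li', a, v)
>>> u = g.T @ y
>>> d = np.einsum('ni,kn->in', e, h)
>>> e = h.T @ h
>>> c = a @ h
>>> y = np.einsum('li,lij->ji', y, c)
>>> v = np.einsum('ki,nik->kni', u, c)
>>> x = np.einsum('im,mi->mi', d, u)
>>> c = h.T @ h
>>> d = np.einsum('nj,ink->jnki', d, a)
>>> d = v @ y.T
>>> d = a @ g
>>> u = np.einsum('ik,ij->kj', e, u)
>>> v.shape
(11, 3, 19)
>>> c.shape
(11, 11)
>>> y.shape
(11, 19)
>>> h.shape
(3, 11)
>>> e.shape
(11, 11)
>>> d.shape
(3, 19, 11)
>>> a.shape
(3, 19, 3)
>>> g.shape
(3, 11)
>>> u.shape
(11, 19)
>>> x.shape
(11, 19)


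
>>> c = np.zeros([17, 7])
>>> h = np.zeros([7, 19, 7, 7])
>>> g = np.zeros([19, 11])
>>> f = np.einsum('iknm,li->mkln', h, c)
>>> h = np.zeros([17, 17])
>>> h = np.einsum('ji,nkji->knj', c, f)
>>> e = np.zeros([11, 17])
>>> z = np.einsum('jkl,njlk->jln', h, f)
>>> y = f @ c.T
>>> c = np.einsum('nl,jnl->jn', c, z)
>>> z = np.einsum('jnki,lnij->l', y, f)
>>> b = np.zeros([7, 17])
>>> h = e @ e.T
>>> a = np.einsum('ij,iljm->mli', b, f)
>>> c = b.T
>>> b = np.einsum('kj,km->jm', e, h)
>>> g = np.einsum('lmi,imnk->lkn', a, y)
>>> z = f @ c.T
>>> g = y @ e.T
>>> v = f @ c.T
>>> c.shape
(17, 7)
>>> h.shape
(11, 11)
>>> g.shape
(7, 19, 17, 11)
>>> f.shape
(7, 19, 17, 7)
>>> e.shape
(11, 17)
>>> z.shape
(7, 19, 17, 17)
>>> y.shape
(7, 19, 17, 17)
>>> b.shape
(17, 11)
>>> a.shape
(7, 19, 7)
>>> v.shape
(7, 19, 17, 17)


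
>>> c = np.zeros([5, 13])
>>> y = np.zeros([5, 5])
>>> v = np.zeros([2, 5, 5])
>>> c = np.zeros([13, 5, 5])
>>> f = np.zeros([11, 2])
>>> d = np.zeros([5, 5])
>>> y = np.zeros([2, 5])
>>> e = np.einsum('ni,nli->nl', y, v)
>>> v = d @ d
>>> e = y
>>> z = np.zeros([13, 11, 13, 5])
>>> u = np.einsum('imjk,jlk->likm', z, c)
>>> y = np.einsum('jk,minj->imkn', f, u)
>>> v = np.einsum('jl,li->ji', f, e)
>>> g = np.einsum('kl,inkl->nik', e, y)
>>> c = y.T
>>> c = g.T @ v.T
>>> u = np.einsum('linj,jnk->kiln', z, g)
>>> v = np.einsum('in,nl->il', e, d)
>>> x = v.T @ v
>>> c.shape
(2, 13, 11)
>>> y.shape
(13, 5, 2, 5)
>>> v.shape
(2, 5)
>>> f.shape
(11, 2)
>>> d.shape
(5, 5)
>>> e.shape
(2, 5)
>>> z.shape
(13, 11, 13, 5)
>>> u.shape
(2, 11, 13, 13)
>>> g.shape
(5, 13, 2)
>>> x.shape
(5, 5)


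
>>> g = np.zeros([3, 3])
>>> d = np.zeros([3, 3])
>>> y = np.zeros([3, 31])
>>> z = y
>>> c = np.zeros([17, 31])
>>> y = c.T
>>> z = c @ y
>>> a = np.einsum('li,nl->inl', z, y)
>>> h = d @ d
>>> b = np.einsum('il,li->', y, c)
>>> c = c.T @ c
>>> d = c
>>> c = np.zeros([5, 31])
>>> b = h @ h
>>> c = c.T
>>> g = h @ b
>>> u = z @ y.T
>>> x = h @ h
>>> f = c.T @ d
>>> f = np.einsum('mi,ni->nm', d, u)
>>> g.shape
(3, 3)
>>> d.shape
(31, 31)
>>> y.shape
(31, 17)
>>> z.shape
(17, 17)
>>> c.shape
(31, 5)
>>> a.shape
(17, 31, 17)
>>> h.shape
(3, 3)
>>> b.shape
(3, 3)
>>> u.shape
(17, 31)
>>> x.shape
(3, 3)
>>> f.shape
(17, 31)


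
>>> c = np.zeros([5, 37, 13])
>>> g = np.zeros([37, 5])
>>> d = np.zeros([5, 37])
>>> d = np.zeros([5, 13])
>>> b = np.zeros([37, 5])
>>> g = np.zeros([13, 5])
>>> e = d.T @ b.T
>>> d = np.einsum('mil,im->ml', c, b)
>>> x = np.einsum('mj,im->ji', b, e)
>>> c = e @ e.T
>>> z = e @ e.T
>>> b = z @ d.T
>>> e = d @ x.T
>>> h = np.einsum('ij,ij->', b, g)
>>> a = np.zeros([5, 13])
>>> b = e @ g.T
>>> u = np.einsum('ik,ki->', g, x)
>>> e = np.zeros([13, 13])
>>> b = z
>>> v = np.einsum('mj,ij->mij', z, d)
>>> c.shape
(13, 13)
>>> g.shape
(13, 5)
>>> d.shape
(5, 13)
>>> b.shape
(13, 13)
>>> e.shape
(13, 13)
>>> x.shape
(5, 13)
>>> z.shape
(13, 13)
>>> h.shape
()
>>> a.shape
(5, 13)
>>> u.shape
()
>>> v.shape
(13, 5, 13)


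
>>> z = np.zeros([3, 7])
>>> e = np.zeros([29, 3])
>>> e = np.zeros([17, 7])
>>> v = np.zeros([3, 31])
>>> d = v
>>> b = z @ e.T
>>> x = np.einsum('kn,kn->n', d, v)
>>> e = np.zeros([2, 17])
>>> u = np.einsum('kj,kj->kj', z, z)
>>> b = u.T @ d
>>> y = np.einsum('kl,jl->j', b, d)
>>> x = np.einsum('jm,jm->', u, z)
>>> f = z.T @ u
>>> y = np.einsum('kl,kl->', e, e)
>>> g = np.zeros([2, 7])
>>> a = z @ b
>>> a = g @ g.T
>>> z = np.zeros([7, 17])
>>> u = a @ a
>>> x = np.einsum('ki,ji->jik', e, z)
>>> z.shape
(7, 17)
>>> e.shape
(2, 17)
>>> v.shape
(3, 31)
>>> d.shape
(3, 31)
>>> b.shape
(7, 31)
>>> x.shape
(7, 17, 2)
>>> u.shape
(2, 2)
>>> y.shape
()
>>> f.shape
(7, 7)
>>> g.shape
(2, 7)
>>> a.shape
(2, 2)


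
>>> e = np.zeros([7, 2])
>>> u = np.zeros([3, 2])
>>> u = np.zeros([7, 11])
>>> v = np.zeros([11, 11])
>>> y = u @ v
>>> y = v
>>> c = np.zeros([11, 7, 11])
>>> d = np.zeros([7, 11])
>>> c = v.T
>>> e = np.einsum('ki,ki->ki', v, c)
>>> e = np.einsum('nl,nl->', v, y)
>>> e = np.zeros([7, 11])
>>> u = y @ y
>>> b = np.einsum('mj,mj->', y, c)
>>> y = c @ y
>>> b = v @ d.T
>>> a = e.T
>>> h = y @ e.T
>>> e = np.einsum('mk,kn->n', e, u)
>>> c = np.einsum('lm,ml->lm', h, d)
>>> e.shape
(11,)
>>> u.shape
(11, 11)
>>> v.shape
(11, 11)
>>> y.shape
(11, 11)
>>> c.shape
(11, 7)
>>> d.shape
(7, 11)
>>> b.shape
(11, 7)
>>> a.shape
(11, 7)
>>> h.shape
(11, 7)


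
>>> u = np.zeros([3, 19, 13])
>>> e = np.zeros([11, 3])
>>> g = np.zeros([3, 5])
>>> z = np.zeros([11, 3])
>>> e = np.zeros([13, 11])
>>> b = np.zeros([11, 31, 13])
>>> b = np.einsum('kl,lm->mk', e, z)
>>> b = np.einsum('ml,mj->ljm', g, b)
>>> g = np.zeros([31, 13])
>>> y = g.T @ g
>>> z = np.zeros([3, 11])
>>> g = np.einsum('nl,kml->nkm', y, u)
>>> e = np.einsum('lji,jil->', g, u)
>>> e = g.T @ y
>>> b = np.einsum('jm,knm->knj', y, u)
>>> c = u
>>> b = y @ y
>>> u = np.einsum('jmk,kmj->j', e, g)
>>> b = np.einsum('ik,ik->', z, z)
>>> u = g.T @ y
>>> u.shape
(19, 3, 13)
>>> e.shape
(19, 3, 13)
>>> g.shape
(13, 3, 19)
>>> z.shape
(3, 11)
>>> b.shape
()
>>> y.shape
(13, 13)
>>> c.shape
(3, 19, 13)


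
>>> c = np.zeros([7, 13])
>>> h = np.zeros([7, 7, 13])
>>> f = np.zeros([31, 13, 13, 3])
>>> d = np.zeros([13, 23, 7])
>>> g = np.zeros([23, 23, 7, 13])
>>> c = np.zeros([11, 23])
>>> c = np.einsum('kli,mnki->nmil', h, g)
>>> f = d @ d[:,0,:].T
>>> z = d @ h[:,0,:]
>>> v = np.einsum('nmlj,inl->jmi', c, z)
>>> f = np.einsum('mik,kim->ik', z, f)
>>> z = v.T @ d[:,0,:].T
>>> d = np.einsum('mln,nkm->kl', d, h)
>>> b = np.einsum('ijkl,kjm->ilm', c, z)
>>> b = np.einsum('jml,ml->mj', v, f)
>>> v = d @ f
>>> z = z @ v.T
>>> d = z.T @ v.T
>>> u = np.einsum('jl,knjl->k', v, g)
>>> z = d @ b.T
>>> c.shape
(23, 23, 13, 7)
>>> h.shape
(7, 7, 13)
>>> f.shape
(23, 13)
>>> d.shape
(7, 23, 7)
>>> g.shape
(23, 23, 7, 13)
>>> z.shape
(7, 23, 23)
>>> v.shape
(7, 13)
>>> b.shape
(23, 7)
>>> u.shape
(23,)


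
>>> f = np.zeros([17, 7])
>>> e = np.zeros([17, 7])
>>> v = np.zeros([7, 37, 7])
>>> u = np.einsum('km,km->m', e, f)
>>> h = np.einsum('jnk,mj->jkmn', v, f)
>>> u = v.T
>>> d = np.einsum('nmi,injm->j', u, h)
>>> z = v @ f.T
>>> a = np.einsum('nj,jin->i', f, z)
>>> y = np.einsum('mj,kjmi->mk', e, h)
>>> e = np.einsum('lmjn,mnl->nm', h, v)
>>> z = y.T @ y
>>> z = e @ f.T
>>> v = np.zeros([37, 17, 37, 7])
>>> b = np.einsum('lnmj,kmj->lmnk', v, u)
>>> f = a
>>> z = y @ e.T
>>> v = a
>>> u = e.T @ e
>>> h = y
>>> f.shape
(37,)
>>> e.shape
(37, 7)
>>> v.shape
(37,)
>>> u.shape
(7, 7)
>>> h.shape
(17, 7)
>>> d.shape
(17,)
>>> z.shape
(17, 37)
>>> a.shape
(37,)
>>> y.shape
(17, 7)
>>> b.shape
(37, 37, 17, 7)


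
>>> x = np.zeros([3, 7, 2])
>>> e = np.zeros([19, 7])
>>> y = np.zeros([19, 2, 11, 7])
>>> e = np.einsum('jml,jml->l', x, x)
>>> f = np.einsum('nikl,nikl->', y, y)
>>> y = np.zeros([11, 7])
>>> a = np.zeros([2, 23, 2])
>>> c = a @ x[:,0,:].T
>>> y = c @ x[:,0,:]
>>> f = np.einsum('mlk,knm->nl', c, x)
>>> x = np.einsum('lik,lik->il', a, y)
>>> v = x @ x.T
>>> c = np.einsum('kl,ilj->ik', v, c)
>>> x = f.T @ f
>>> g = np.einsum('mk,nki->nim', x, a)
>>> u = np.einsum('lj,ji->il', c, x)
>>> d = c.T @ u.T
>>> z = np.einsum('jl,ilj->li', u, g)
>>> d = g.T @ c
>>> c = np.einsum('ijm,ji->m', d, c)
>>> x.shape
(23, 23)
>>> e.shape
(2,)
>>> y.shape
(2, 23, 2)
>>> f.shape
(7, 23)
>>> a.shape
(2, 23, 2)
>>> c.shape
(23,)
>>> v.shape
(23, 23)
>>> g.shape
(2, 2, 23)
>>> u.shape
(23, 2)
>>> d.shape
(23, 2, 23)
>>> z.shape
(2, 2)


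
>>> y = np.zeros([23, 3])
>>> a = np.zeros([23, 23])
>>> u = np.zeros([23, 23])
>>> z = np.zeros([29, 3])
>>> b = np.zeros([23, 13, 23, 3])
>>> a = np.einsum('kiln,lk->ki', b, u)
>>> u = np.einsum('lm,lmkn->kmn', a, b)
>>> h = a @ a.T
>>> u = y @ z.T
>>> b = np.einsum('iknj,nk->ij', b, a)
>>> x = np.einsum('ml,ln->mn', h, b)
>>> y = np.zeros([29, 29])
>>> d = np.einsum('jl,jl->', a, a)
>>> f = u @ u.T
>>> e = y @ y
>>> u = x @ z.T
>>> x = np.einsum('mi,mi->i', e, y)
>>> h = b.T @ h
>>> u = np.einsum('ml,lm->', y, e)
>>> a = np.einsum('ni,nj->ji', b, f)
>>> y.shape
(29, 29)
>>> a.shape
(23, 3)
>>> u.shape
()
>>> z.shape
(29, 3)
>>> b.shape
(23, 3)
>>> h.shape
(3, 23)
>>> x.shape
(29,)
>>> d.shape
()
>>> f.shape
(23, 23)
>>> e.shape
(29, 29)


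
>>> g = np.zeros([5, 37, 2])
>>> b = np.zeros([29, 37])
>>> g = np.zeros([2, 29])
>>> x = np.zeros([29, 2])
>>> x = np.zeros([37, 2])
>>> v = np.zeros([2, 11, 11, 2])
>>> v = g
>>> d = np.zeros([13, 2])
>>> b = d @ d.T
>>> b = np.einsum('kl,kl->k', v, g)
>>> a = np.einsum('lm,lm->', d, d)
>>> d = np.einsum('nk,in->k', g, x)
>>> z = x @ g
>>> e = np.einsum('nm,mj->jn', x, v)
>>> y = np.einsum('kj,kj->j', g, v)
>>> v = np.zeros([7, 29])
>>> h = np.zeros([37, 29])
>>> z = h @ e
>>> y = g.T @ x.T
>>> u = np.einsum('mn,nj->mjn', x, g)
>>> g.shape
(2, 29)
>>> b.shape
(2,)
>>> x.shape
(37, 2)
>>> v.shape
(7, 29)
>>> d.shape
(29,)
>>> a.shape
()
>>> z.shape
(37, 37)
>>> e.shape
(29, 37)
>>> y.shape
(29, 37)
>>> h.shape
(37, 29)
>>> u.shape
(37, 29, 2)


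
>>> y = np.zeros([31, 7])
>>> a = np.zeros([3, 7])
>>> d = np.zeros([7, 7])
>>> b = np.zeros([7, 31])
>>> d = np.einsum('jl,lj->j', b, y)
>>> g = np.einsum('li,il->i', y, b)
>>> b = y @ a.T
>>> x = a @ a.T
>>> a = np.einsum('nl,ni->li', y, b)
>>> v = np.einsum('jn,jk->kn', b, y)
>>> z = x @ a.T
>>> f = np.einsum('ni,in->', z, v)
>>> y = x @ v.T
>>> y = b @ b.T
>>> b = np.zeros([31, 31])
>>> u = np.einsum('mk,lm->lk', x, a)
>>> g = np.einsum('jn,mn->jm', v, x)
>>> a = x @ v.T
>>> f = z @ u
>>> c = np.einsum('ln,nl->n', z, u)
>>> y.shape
(31, 31)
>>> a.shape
(3, 7)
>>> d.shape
(7,)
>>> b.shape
(31, 31)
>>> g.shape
(7, 3)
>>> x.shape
(3, 3)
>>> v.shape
(7, 3)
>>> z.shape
(3, 7)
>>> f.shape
(3, 3)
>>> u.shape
(7, 3)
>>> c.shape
(7,)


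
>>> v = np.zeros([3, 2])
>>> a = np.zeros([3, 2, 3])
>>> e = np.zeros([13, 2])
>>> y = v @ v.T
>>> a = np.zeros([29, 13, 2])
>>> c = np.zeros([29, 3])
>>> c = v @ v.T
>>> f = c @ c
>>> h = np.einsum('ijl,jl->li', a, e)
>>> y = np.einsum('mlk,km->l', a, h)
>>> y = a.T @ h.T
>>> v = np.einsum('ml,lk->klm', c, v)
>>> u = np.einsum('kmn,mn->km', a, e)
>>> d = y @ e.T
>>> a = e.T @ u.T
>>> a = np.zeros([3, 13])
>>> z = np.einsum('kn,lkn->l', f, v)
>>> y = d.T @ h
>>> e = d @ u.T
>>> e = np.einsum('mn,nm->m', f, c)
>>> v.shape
(2, 3, 3)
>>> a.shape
(3, 13)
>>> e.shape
(3,)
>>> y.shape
(13, 13, 29)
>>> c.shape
(3, 3)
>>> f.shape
(3, 3)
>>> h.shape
(2, 29)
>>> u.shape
(29, 13)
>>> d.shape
(2, 13, 13)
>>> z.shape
(2,)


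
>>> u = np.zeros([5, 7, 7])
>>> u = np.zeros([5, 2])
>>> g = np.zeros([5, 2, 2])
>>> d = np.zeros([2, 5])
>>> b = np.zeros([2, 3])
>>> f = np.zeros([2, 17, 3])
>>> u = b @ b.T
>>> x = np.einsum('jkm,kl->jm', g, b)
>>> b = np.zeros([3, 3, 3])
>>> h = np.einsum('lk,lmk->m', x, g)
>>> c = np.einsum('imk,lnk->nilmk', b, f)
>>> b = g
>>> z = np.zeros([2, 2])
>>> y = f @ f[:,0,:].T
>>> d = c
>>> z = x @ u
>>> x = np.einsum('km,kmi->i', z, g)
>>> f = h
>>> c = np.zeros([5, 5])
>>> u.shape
(2, 2)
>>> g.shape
(5, 2, 2)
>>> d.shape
(17, 3, 2, 3, 3)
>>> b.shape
(5, 2, 2)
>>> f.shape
(2,)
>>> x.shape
(2,)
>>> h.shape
(2,)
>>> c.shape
(5, 5)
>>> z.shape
(5, 2)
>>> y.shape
(2, 17, 2)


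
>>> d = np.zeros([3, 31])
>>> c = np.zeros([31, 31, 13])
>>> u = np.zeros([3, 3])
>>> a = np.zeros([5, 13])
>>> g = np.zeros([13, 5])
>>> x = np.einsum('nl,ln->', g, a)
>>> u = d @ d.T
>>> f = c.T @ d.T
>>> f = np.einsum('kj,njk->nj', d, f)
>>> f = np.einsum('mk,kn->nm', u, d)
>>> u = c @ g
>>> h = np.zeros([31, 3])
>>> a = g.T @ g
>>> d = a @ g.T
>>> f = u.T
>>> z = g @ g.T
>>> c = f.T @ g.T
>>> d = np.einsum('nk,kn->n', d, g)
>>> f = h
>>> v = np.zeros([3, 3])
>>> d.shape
(5,)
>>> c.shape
(31, 31, 13)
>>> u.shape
(31, 31, 5)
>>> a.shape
(5, 5)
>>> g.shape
(13, 5)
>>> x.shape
()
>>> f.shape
(31, 3)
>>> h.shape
(31, 3)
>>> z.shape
(13, 13)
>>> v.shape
(3, 3)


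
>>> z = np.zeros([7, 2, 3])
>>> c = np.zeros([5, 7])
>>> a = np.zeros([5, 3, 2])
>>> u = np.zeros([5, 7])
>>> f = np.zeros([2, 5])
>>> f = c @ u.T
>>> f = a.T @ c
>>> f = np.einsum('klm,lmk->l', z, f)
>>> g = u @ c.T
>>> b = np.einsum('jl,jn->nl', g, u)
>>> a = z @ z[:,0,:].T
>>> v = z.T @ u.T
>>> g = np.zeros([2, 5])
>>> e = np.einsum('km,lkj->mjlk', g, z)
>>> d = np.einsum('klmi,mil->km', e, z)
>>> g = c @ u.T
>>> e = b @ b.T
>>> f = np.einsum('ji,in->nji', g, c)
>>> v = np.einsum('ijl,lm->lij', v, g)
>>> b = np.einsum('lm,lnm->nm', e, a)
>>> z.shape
(7, 2, 3)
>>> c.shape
(5, 7)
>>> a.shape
(7, 2, 7)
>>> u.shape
(5, 7)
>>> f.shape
(7, 5, 5)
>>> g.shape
(5, 5)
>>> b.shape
(2, 7)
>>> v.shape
(5, 3, 2)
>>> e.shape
(7, 7)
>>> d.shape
(5, 7)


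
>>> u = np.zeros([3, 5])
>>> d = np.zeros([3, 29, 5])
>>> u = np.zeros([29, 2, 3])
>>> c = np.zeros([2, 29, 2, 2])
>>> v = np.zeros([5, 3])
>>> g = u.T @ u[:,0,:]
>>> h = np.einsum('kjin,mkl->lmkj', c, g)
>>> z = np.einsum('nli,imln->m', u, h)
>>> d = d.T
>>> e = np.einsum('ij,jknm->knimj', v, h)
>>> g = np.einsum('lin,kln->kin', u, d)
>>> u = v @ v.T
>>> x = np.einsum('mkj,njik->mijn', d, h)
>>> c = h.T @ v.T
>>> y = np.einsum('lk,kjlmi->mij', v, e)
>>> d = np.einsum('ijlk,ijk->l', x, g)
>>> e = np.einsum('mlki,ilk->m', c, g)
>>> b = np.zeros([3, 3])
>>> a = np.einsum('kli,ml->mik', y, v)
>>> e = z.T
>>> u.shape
(5, 5)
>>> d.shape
(3,)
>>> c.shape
(29, 2, 3, 5)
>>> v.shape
(5, 3)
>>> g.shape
(5, 2, 3)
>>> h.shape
(3, 3, 2, 29)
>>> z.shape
(3,)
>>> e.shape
(3,)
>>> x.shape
(5, 2, 3, 3)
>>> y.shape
(29, 3, 2)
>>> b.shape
(3, 3)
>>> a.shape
(5, 2, 29)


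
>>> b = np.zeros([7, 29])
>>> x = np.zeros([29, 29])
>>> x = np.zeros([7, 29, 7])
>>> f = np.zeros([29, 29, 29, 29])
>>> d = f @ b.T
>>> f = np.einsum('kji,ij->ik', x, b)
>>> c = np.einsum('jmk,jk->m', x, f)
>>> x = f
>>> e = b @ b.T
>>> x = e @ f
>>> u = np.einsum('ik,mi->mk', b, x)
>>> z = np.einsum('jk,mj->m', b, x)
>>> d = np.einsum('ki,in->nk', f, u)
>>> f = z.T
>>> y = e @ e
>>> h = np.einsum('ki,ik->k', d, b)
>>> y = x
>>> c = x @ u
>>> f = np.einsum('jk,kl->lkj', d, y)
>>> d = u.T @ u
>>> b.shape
(7, 29)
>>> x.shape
(7, 7)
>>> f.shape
(7, 7, 29)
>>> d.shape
(29, 29)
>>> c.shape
(7, 29)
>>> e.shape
(7, 7)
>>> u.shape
(7, 29)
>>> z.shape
(7,)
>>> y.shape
(7, 7)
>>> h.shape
(29,)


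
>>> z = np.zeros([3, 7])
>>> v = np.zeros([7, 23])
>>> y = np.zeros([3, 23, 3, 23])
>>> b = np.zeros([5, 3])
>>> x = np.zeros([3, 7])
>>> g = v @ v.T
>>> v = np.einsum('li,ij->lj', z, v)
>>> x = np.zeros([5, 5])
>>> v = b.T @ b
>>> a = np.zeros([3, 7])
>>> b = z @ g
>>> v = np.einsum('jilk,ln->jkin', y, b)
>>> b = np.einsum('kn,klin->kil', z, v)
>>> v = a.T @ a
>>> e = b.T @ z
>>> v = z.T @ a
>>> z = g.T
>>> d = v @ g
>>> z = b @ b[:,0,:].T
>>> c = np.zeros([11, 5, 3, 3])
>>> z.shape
(3, 23, 3)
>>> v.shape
(7, 7)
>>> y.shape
(3, 23, 3, 23)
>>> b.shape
(3, 23, 23)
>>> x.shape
(5, 5)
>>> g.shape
(7, 7)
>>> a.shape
(3, 7)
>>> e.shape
(23, 23, 7)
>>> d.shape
(7, 7)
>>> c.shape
(11, 5, 3, 3)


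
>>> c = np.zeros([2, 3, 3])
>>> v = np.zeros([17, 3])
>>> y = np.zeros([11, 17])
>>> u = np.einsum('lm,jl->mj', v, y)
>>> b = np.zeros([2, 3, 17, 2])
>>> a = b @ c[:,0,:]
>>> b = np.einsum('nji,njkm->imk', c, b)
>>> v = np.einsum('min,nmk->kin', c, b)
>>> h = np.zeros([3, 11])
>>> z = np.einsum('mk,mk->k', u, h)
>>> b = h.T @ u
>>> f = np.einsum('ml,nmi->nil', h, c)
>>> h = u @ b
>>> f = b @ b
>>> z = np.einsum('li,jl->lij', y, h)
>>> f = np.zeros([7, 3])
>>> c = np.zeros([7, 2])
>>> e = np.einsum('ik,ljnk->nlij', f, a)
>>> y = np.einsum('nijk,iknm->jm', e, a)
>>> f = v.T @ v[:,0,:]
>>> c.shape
(7, 2)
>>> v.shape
(17, 3, 3)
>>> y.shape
(7, 3)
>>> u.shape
(3, 11)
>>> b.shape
(11, 11)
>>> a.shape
(2, 3, 17, 3)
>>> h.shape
(3, 11)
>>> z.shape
(11, 17, 3)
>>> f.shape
(3, 3, 3)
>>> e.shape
(17, 2, 7, 3)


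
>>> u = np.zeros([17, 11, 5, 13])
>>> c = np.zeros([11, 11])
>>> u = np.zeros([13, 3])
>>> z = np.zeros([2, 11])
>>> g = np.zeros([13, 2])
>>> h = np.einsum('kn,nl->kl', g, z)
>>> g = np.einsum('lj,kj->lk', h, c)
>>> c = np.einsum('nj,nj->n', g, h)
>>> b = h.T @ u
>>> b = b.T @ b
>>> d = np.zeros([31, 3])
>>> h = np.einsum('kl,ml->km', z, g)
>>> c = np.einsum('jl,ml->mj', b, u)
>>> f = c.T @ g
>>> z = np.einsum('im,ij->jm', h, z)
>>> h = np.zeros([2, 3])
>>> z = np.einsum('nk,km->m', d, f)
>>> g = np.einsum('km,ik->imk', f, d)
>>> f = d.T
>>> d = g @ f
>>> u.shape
(13, 3)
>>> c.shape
(13, 3)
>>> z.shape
(11,)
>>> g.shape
(31, 11, 3)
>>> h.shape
(2, 3)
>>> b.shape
(3, 3)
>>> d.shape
(31, 11, 31)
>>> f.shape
(3, 31)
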